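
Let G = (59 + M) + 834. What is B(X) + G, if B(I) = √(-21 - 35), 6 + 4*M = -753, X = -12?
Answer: 2813/4 + 2*I*√14 ≈ 703.25 + 7.4833*I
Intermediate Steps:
M = -759/4 (M = -3/2 + (¼)*(-753) = -3/2 - 753/4 = -759/4 ≈ -189.75)
G = 2813/4 (G = (59 - 759/4) + 834 = -523/4 + 834 = 2813/4 ≈ 703.25)
B(I) = 2*I*√14 (B(I) = √(-56) = 2*I*√14)
B(X) + G = 2*I*√14 + 2813/4 = 2813/4 + 2*I*√14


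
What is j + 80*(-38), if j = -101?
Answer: -3141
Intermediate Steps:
j + 80*(-38) = -101 + 80*(-38) = -101 - 3040 = -3141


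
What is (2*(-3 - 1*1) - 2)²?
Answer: 100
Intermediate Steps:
(2*(-3 - 1*1) - 2)² = (2*(-3 - 1) - 2)² = (2*(-4) - 2)² = (-8 - 2)² = (-10)² = 100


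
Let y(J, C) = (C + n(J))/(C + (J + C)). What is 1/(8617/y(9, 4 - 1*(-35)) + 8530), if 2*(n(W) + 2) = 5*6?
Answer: 52/1193239 ≈ 4.3579e-5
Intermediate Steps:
n(W) = 13 (n(W) = -2 + (5*6)/2 = -2 + (1/2)*30 = -2 + 15 = 13)
y(J, C) = (13 + C)/(J + 2*C) (y(J, C) = (C + 13)/(C + (J + C)) = (13 + C)/(C + (C + J)) = (13 + C)/(J + 2*C))
1/(8617/y(9, 4 - 1*(-35)) + 8530) = 1/(8617/(((13 + (4 - 1*(-35)))/(9 + 2*(4 - 1*(-35))))) + 8530) = 1/(8617/(((13 + (4 + 35))/(9 + 2*(4 + 35)))) + 8530) = 1/(8617/(((13 + 39)/(9 + 2*39))) + 8530) = 1/(8617/((52/(9 + 78))) + 8530) = 1/(8617/((52/87)) + 8530) = 1/(8617/(((1/87)*52)) + 8530) = 1/(8617/(52/87) + 8530) = 1/(8617*(87/52) + 8530) = 1/(749679/52 + 8530) = 1/(1193239/52) = 52/1193239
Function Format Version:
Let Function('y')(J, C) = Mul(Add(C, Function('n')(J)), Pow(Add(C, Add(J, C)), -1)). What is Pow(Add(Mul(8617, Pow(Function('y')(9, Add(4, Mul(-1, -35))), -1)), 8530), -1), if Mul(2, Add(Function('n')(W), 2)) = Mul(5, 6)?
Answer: Rational(52, 1193239) ≈ 4.3579e-5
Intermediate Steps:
Function('n')(W) = 13 (Function('n')(W) = Add(-2, Mul(Rational(1, 2), Mul(5, 6))) = Add(-2, Mul(Rational(1, 2), 30)) = Add(-2, 15) = 13)
Function('y')(J, C) = Mul(Pow(Add(J, Mul(2, C)), -1), Add(13, C)) (Function('y')(J, C) = Mul(Add(C, 13), Pow(Add(C, Add(J, C)), -1)) = Mul(Add(13, C), Pow(Add(C, Add(C, J)), -1)) = Mul(Add(13, C), Pow(Add(J, Mul(2, C)), -1)) = Mul(Pow(Add(J, Mul(2, C)), -1), Add(13, C)))
Pow(Add(Mul(8617, Pow(Function('y')(9, Add(4, Mul(-1, -35))), -1)), 8530), -1) = Pow(Add(Mul(8617, Pow(Mul(Pow(Add(9, Mul(2, Add(4, Mul(-1, -35)))), -1), Add(13, Add(4, Mul(-1, -35)))), -1)), 8530), -1) = Pow(Add(Mul(8617, Pow(Mul(Pow(Add(9, Mul(2, Add(4, 35))), -1), Add(13, Add(4, 35))), -1)), 8530), -1) = Pow(Add(Mul(8617, Pow(Mul(Pow(Add(9, Mul(2, 39)), -1), Add(13, 39)), -1)), 8530), -1) = Pow(Add(Mul(8617, Pow(Mul(Pow(Add(9, 78), -1), 52), -1)), 8530), -1) = Pow(Add(Mul(8617, Pow(Mul(Pow(87, -1), 52), -1)), 8530), -1) = Pow(Add(Mul(8617, Pow(Mul(Rational(1, 87), 52), -1)), 8530), -1) = Pow(Add(Mul(8617, Pow(Rational(52, 87), -1)), 8530), -1) = Pow(Add(Mul(8617, Rational(87, 52)), 8530), -1) = Pow(Add(Rational(749679, 52), 8530), -1) = Pow(Rational(1193239, 52), -1) = Rational(52, 1193239)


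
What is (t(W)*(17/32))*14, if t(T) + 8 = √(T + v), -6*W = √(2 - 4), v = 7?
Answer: -119/2 + 119*√(252 - 6*I*√2)/96 ≈ -39.819 - 0.33125*I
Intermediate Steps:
W = -I*√2/6 (W = -√(2 - 4)/6 = -I*√2/6 ≈ -0.2357*I)
t(T) = -8 + √(7 + T) (t(T) = -8 + √(T + 7) = -8 + √(7 + T))
(t(W)*(17/32))*14 = ((-8 + √(7 - I*√2/6))*(17/32))*14 = (-17/4 + 17*√(7 - I*√2/6)/32)*14 = -119/2 + 119*√(7 - I*√2/6)/16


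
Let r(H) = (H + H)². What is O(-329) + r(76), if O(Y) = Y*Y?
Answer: 131345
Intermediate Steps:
r(H) = 4*H² (r(H) = (2*H)² = 4*H²)
O(Y) = Y²
O(-329) + r(76) = (-329)² + 4*76² = 108241 + 4*5776 = 108241 + 23104 = 131345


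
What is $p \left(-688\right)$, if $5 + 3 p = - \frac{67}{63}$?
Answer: $\frac{262816}{189} \approx 1390.6$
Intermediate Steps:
$p = - \frac{382}{189}$ ($p = - \frac{5}{3} + \frac{\left(-67\right) \frac{1}{63}}{3} = - \frac{5}{3} + \frac{1}{3} \left(- \frac{67}{63}\right) = - \frac{5}{3} - \frac{67}{189} = - \frac{382}{189} \approx -2.0212$)
$p \left(-688\right) = \left(- \frac{382}{189}\right) \left(-688\right) = \frac{262816}{189}$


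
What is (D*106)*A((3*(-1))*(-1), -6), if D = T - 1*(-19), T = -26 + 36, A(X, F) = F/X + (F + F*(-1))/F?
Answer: -6148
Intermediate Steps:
A(X, F) = F/X (A(X, F) = F/X + (F - F)/F = F/X + 0/F = F/X + 0 = F/X)
T = 10
D = 29 (D = 10 - 1*(-19) = 10 + 19 = 29)
(D*106)*A((3*(-1))*(-1), -6) = (29*106)*(-6/((3*(-1))*(-1))) = 3074*(-6/((-3*(-1)))) = 3074*(-6/3) = 3074*(-6*⅓) = 3074*(-2) = -6148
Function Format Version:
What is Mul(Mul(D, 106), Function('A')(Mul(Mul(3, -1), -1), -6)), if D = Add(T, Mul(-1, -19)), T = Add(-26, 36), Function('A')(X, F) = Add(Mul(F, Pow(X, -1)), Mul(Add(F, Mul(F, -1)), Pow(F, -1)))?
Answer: -6148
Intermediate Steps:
Function('A')(X, F) = Mul(F, Pow(X, -1)) (Function('A')(X, F) = Add(Mul(F, Pow(X, -1)), Mul(Add(F, Mul(-1, F)), Pow(F, -1))) = Add(Mul(F, Pow(X, -1)), Mul(0, Pow(F, -1))) = Add(Mul(F, Pow(X, -1)), 0) = Mul(F, Pow(X, -1)))
T = 10
D = 29 (D = Add(10, Mul(-1, -19)) = Add(10, 19) = 29)
Mul(Mul(D, 106), Function('A')(Mul(Mul(3, -1), -1), -6)) = Mul(Mul(29, 106), Mul(-6, Pow(Mul(Mul(3, -1), -1), -1))) = Mul(3074, Mul(-6, Pow(Mul(-3, -1), -1))) = Mul(3074, Mul(-6, Pow(3, -1))) = Mul(3074, Mul(-6, Rational(1, 3))) = Mul(3074, -2) = -6148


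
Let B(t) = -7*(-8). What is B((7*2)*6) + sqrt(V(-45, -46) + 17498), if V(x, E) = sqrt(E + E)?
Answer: 56 + sqrt(17498 + 2*I*sqrt(23)) ≈ 188.28 + 0.036255*I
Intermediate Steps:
V(x, E) = sqrt(2)*sqrt(E) (V(x, E) = sqrt(2*E) = sqrt(2)*sqrt(E))
B(t) = 56
B((7*2)*6) + sqrt(V(-45, -46) + 17498) = 56 + sqrt(sqrt(2)*sqrt(-46) + 17498) = 56 + sqrt(sqrt(2)*(I*sqrt(46)) + 17498) = 56 + sqrt(2*I*sqrt(23) + 17498) = 56 + sqrt(17498 + 2*I*sqrt(23))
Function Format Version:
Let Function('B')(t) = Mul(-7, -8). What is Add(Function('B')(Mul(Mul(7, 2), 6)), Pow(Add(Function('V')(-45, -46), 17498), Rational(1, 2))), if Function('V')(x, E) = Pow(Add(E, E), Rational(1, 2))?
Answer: Add(56, Pow(Add(17498, Mul(2, I, Pow(23, Rational(1, 2)))), Rational(1, 2))) ≈ Add(188.28, Mul(0.036255, I))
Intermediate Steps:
Function('V')(x, E) = Mul(Pow(2, Rational(1, 2)), Pow(E, Rational(1, 2))) (Function('V')(x, E) = Pow(Mul(2, E), Rational(1, 2)) = Mul(Pow(2, Rational(1, 2)), Pow(E, Rational(1, 2))))
Function('B')(t) = 56
Add(Function('B')(Mul(Mul(7, 2), 6)), Pow(Add(Function('V')(-45, -46), 17498), Rational(1, 2))) = Add(56, Pow(Add(Mul(Pow(2, Rational(1, 2)), Pow(-46, Rational(1, 2))), 17498), Rational(1, 2))) = Add(56, Pow(Add(Mul(Pow(2, Rational(1, 2)), Mul(I, Pow(46, Rational(1, 2)))), 17498), Rational(1, 2))) = Add(56, Pow(Add(Mul(2, I, Pow(23, Rational(1, 2))), 17498), Rational(1, 2))) = Add(56, Pow(Add(17498, Mul(2, I, Pow(23, Rational(1, 2)))), Rational(1, 2)))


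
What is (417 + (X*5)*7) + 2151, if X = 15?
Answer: 3093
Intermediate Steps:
(417 + (X*5)*7) + 2151 = (417 + (15*5)*7) + 2151 = (417 + 75*7) + 2151 = (417 + 525) + 2151 = 942 + 2151 = 3093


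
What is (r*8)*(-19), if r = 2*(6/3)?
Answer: -608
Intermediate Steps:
r = 4 (r = 2*(6*(⅓)) = 2*2 = 4)
(r*8)*(-19) = (4*8)*(-19) = 32*(-19) = -608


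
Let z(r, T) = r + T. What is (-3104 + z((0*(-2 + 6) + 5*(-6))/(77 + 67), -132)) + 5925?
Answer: 64531/24 ≈ 2688.8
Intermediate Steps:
z(r, T) = T + r
(-3104 + z((0*(-2 + 6) + 5*(-6))/(77 + 67), -132)) + 5925 = (-3104 + (-132 + (0*(-2 + 6) + 5*(-6))/(77 + 67))) + 5925 = (-3104 + (-132 + (0*4 - 30)/144)) + 5925 = (-3104 + (-132 + (0 - 30)*(1/144))) + 5925 = (-3104 + (-132 - 30*1/144)) + 5925 = (-3104 + (-132 - 5/24)) + 5925 = (-3104 - 3173/24) + 5925 = -77669/24 + 5925 = 64531/24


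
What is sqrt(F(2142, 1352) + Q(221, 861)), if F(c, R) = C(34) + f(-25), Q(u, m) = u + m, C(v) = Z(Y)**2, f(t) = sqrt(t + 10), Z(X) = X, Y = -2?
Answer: sqrt(1086 + I*sqrt(15)) ≈ 32.955 + 0.0588*I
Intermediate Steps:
f(t) = sqrt(10 + t)
C(v) = 4 (C(v) = (-2)**2 = 4)
Q(u, m) = m + u
F(c, R) = 4 + I*sqrt(15) (F(c, R) = 4 + sqrt(10 - 25) = 4 + sqrt(-15) = 4 + I*sqrt(15))
sqrt(F(2142, 1352) + Q(221, 861)) = sqrt((4 + I*sqrt(15)) + (861 + 221)) = sqrt((4 + I*sqrt(15)) + 1082) = sqrt(1086 + I*sqrt(15))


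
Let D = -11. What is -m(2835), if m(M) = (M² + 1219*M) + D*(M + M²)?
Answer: 76947570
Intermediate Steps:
m(M) = -10*M² + 1208*M (m(M) = (M² + 1219*M) - 11*(M + M²) = (M² + 1219*M) + (-11*M - 11*M²) = -10*M² + 1208*M)
-m(2835) = -2*2835*(604 - 5*2835) = -2*2835*(604 - 14175) = -2*2835*(-13571) = -1*(-76947570) = 76947570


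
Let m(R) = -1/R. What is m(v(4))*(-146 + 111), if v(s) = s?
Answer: 35/4 ≈ 8.7500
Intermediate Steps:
m(v(4))*(-146 + 111) = (-1/4)*(-146 + 111) = -1*1/4*(-35) = -1/4*(-35) = 35/4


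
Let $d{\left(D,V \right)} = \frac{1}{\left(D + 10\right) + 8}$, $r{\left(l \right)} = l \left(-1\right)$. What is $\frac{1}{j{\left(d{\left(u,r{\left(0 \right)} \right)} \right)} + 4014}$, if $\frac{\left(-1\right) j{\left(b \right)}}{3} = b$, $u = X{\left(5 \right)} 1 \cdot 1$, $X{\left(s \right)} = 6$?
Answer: $\frac{8}{32111} \approx 0.00024914$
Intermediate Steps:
$u = 6$ ($u = 6 \cdot 1 \cdot 1 = 6 \cdot 1 = 6$)
$r{\left(l \right)} = - l$
$d{\left(D,V \right)} = \frac{1}{18 + D}$ ($d{\left(D,V \right)} = \frac{1}{\left(10 + D\right) + 8} = \frac{1}{18 + D}$)
$j{\left(b \right)} = - 3 b$
$\frac{1}{j{\left(d{\left(u,r{\left(0 \right)} \right)} \right)} + 4014} = \frac{1}{- \frac{3}{18 + 6} + 4014} = \frac{1}{- \frac{3}{24} + 4014} = \frac{1}{\left(-3\right) \frac{1}{24} + 4014} = \frac{1}{- \frac{1}{8} + 4014} = \frac{1}{\frac{32111}{8}} = \frac{8}{32111}$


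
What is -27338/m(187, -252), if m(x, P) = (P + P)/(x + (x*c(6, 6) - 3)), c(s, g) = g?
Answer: 8925857/126 ≈ 70840.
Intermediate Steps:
m(x, P) = 2*P/(-3 + 7*x) (m(x, P) = (P + P)/(x + (x*6 - 3)) = (2*P)/(x + (6*x - 3)) = (2*P)/(x + (-3 + 6*x)) = (2*P)/(-3 + 7*x) = 2*P/(-3 + 7*x))
-27338/m(187, -252) = -27338/(2*(-252)/(-3 + 7*187)) = -27338/(2*(-252)/(-3 + 1309)) = -27338/(2*(-252)/1306) = -27338/(2*(-252)*(1/1306)) = -27338/(-252/653) = -27338*(-653/252) = 8925857/126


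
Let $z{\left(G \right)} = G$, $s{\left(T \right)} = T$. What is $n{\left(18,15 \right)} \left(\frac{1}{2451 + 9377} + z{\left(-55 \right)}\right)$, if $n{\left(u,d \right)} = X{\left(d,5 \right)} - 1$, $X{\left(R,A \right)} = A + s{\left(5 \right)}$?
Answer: $- \frac{5854851}{11828} \approx -495.0$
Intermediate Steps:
$X{\left(R,A \right)} = 5 + A$ ($X{\left(R,A \right)} = A + 5 = 5 + A$)
$n{\left(u,d \right)} = 9$ ($n{\left(u,d \right)} = \left(5 + 5\right) - 1 = 10 - 1 = 9$)
$n{\left(18,15 \right)} \left(\frac{1}{2451 + 9377} + z{\left(-55 \right)}\right) = 9 \left(\frac{1}{2451 + 9377} - 55\right) = 9 \left(\frac{1}{11828} - 55\right) = 9 \left(- \frac{650539}{11828}\right) = - \frac{5854851}{11828}$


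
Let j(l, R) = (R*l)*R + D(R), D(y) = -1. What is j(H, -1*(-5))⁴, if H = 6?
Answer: 492884401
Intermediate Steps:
j(l, R) = -1 + l*R² (j(l, R) = (R*l)*R - 1 = l*R² - 1 = -1 + l*R²)
j(H, -1*(-5))⁴ = (-1 + 6*(-1*(-5))²)⁴ = (-1 + 6*5²)⁴ = (-1 + 6*25)⁴ = (-1 + 150)⁴ = 149⁴ = 492884401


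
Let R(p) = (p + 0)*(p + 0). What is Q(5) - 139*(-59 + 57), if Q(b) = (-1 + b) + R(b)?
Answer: 307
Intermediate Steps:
R(p) = p**2 (R(p) = p*p = p**2)
Q(b) = -1 + b + b**2 (Q(b) = (-1 + b) + b**2 = -1 + b + b**2)
Q(5) - 139*(-59 + 57) = (-1 + 5 + 5**2) - 139*(-59 + 57) = (-1 + 5 + 25) - 139*(-2) = 29 + 278 = 307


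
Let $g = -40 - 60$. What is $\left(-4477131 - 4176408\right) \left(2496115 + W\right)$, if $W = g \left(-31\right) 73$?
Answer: $-23558524376685$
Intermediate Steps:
$g = -100$
$W = 226300$ ($W = \left(-100\right) \left(-31\right) 73 = 3100 \cdot 73 = 226300$)
$\left(-4477131 - 4176408\right) \left(2496115 + W\right) = \left(-4477131 - 4176408\right) \left(2496115 + 226300\right) = \left(-8653539\right) 2722415 = -23558524376685$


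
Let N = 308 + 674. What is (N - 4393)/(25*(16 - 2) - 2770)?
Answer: 3411/2420 ≈ 1.4095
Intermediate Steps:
N = 982
(N - 4393)/(25*(16 - 2) - 2770) = (982 - 4393)/(25*(16 - 2) - 2770) = -3411/(25*14 - 2770) = -3411/(350 - 2770) = -3411/(-2420) = -3411*(-1/2420) = 3411/2420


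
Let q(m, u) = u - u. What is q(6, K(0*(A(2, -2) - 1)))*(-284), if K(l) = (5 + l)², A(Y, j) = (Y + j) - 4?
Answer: 0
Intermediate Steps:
A(Y, j) = -4 + Y + j
q(m, u) = 0
q(6, K(0*(A(2, -2) - 1)))*(-284) = 0*(-284) = 0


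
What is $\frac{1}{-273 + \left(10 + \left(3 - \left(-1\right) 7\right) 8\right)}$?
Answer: $- \frac{1}{183} \approx -0.0054645$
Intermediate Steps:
$\frac{1}{-273 + \left(10 + \left(3 - \left(-1\right) 7\right) 8\right)} = \frac{1}{-273 + \left(10 + \left(3 - -7\right) 8\right)} = \frac{1}{-273 + \left(10 + \left(3 + 7\right) 8\right)} = \frac{1}{-273 + \left(10 + 10 \cdot 8\right)} = \frac{1}{-273 + \left(10 + 80\right)} = \frac{1}{-273 + 90} = \frac{1}{-183} = - \frac{1}{183}$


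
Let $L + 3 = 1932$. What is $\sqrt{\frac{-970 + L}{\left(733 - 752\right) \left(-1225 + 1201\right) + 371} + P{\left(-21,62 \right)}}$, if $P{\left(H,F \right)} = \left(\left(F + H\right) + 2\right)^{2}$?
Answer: $\frac{\sqrt{1265377814}}{827} \approx 43.013$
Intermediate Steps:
$L = 1929$ ($L = -3 + 1932 = 1929$)
$P{\left(H,F \right)} = \left(2 + F + H\right)^{2}$
$\sqrt{\frac{-970 + L}{\left(733 - 752\right) \left(-1225 + 1201\right) + 371} + P{\left(-21,62 \right)}} = \sqrt{\frac{-970 + 1929}{\left(733 - 752\right) \left(-1225 + 1201\right) + 371} + \left(2 + 62 - 21\right)^{2}} = \sqrt{\frac{959}{\left(-19\right) \left(-24\right) + 371} + 43^{2}} = \sqrt{\frac{959}{456 + 371} + 1849} = \sqrt{\frac{959}{827} + 1849} = \sqrt{\frac{1530082}{827}} = \frac{\sqrt{1265377814}}{827}$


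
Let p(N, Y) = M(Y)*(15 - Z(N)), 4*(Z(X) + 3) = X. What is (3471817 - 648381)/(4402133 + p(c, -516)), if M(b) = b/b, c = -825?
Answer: 11293744/17609429 ≈ 0.64135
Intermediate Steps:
Z(X) = -3 + X/4
M(b) = 1
p(N, Y) = 18 - N/4 (p(N, Y) = 1*(15 - (-3 + N/4)) = 1*(15 + (3 - N/4)) = 1*(18 - N/4) = 18 - N/4)
(3471817 - 648381)/(4402133 + p(c, -516)) = (3471817 - 648381)/(4402133 + (18 - ¼*(-825))) = 2823436/(4402133 + (18 + 825/4)) = 2823436/(4402133 + 897/4) = 2823436/(17609429/4) = 2823436*(4/17609429) = 11293744/17609429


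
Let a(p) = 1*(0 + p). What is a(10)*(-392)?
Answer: -3920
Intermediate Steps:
a(p) = p (a(p) = 1*p = p)
a(10)*(-392) = 10*(-392) = -3920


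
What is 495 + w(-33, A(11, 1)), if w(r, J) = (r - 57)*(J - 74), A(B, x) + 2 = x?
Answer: 7245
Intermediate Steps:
A(B, x) = -2 + x
w(r, J) = (-74 + J)*(-57 + r) (w(r, J) = (-57 + r)*(-74 + J) = (-74 + J)*(-57 + r))
495 + w(-33, A(11, 1)) = 495 + (4218 - 74*(-33) - 57*(-2 + 1) + (-2 + 1)*(-33)) = 495 + (4218 + 2442 - 57*(-1) - 1*(-33)) = 495 + (4218 + 2442 + 57 + 33) = 495 + 6750 = 7245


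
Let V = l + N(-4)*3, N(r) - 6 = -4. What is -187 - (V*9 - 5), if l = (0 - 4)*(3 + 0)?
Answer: -128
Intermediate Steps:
N(r) = 2 (N(r) = 6 - 4 = 2)
l = -12 (l = -4*3 = -12)
V = -6 (V = -12 + 2*3 = -12 + 6 = -6)
-187 - (V*9 - 5) = -187 - (-6*9 - 5) = -187 - (-54 - 5) = -187 - 1*(-59) = -187 + 59 = -128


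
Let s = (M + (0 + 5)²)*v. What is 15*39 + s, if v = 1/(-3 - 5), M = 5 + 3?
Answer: 4647/8 ≈ 580.88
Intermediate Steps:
M = 8
v = -⅛ (v = 1/(-8) = -⅛ ≈ -0.12500)
s = -33/8 (s = (8 + (0 + 5)²)*(-⅛) = (8 + 5²)*(-⅛) = (8 + 25)*(-⅛) = 33*(-⅛) = -33/8 ≈ -4.1250)
15*39 + s = 15*39 - 33/8 = 585 - 33/8 = 4647/8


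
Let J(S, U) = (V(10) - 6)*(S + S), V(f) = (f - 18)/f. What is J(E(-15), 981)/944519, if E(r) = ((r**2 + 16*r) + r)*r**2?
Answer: 91800/944519 ≈ 0.097192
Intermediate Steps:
E(r) = r**2*(r**2 + 17*r) (E(r) = (r**2 + 17*r)*r**2 = r**2*(r**2 + 17*r))
V(f) = (-18 + f)/f
J(S, U) = -68*S/5 (J(S, U) = ((-18 + 10)/10 - 6)*(S + S) = ((1/10)*(-8) - 6)*(2*S) = (-4/5 - 6)*(2*S) = -68*S/5)
J(E(-15), 981)/944519 = -68*(-15)**3*(17 - 15)/5/944519 = -(-45900)*2*(1/944519) = -68/5*(-6750)*(1/944519) = 91800*(1/944519) = 91800/944519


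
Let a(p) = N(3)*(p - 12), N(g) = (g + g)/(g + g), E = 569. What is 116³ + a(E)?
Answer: 1561453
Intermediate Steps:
N(g) = 1 (N(g) = (2*g)/((2*g)) = (2*g)*(1/(2*g)) = 1)
a(p) = -12 + p (a(p) = 1*(p - 12) = 1*(-12 + p) = -12 + p)
116³ + a(E) = 116³ + (-12 + 569) = 1560896 + 557 = 1561453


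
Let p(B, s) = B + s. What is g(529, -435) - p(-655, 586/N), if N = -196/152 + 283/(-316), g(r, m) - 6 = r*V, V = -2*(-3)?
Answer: 53829709/13119 ≈ 4103.2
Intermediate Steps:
V = 6
g(r, m) = 6 + 6*r (g(r, m) = 6 + r*6 = 6 + 6*r)
N = -13119/6004 (N = -196*1/152 + 283*(-1/316) = -49/38 - 283/316 = -13119/6004 ≈ -2.1850)
g(529, -435) - p(-655, 586/N) = (6 + 6*529) - (-655 + 586/(-13119/6004)) = (6 + 3174) - (-655 + 586*(-6004/13119)) = 3180 - (-655 - 3518344/13119) = 3180 - 1*(-12111289/13119) = 3180 + 12111289/13119 = 53829709/13119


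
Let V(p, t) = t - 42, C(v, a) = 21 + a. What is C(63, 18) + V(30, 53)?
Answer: 50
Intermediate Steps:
V(p, t) = -42 + t
C(63, 18) + V(30, 53) = (21 + 18) + (-42 + 53) = 39 + 11 = 50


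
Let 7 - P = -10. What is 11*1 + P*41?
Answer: 708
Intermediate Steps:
P = 17 (P = 7 - 1*(-10) = 7 + 10 = 17)
11*1 + P*41 = 11*1 + 17*41 = 11 + 697 = 708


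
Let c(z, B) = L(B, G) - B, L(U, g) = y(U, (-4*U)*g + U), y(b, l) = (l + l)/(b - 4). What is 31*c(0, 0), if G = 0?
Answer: 0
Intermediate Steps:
y(b, l) = 2*l/(-4 + b) (y(b, l) = (2*l)/(-4 + b) = 2*l/(-4 + b))
L(U, g) = 2*(U - 4*U*g)/(-4 + U) (L(U, g) = 2*((-4*U)*g + U)/(-4 + U) = 2*(-4*U*g + U)/(-4 + U) = 2*(U - 4*U*g)/(-4 + U))
c(z, B) = -B + 2*B/(-4 + B) (c(z, B) = 2*B*(1 - 4*0)/(-4 + B) - B = 2*B*(1 + 0)/(-4 + B) - B = 2*B*1/(-4 + B) - B = 2*B/(-4 + B) - B = -B + 2*B/(-4 + B))
31*c(0, 0) = 31*(0*(6 - 1*0)/(-4 + 0)) = 31*(0*(6 + 0)/(-4)) = 31*(0*(-¼)*6) = 31*0 = 0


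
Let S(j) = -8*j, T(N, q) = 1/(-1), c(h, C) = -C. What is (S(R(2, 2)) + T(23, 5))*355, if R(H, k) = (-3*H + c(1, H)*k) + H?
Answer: 22365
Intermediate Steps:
R(H, k) = -2*H - H*k (R(H, k) = (-3*H + (-H)*k) + H = (-3*H - H*k) + H = -2*H - H*k)
T(N, q) = -1
(S(R(2, 2)) + T(23, 5))*355 = (-16*(-2 - 1*2) - 1)*355 = (-16*(-2 - 2) - 1)*355 = (-16*(-4) - 1)*355 = (-8*(-8) - 1)*355 = (64 - 1)*355 = 63*355 = 22365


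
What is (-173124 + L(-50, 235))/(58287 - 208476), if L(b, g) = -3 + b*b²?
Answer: 298127/150189 ≈ 1.9850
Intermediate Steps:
L(b, g) = -3 + b³
(-173124 + L(-50, 235))/(58287 - 208476) = (-173124 + (-3 + (-50)³))/(58287 - 208476) = (-173124 + (-3 - 125000))/(-150189) = (-173124 - 125003)*(-1/150189) = -298127*(-1/150189) = 298127/150189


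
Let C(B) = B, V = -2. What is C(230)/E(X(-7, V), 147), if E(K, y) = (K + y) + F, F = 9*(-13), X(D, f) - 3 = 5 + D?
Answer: 230/31 ≈ 7.4194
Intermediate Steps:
X(D, f) = 8 + D (X(D, f) = 3 + (5 + D) = 8 + D)
F = -117
E(K, y) = -117 + K + y (E(K, y) = (K + y) - 117 = -117 + K + y)
C(230)/E(X(-7, V), 147) = 230/(-117 + (8 - 7) + 147) = 230/(-117 + 1 + 147) = 230/31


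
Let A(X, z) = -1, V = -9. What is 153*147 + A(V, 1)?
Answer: 22490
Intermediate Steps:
153*147 + A(V, 1) = 153*147 - 1 = 22491 - 1 = 22490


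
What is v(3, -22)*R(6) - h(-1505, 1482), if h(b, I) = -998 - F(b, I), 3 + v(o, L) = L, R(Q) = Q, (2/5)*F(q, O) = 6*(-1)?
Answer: 833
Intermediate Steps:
F(q, O) = -15 (F(q, O) = 5*(6*(-1))/2 = (5/2)*(-6) = -15)
v(o, L) = -3 + L
h(b, I) = -983 (h(b, I) = -998 - 1*(-15) = -998 + 15 = -983)
v(3, -22)*R(6) - h(-1505, 1482) = (-3 - 22)*6 - 1*(-983) = -25*6 + 983 = -150 + 983 = 833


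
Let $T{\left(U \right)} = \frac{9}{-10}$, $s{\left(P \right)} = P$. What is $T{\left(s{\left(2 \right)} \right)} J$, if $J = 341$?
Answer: $- \frac{3069}{10} \approx -306.9$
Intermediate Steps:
$T{\left(U \right)} = - \frac{9}{10}$ ($T{\left(U \right)} = 9 \left(- \frac{1}{10}\right) = - \frac{9}{10}$)
$T{\left(s{\left(2 \right)} \right)} J = \left(- \frac{9}{10}\right) 341 = - \frac{3069}{10}$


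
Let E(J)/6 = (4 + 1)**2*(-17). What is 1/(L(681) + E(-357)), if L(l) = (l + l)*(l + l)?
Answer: 1/1852494 ≈ 5.3981e-7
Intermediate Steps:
L(l) = 4*l**2 (L(l) = (2*l)*(2*l) = 4*l**2)
E(J) = -2550 (E(J) = 6*((4 + 1)**2*(-17)) = 6*(5**2*(-17)) = 6*(25*(-17)) = 6*(-425) = -2550)
1/(L(681) + E(-357)) = 1/(4*681**2 - 2550) = 1/(4*463761 - 2550) = 1/(1855044 - 2550) = 1/1852494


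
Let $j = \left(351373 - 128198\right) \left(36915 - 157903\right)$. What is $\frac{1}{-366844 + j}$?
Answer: $- \frac{1}{27001863744} \approx -3.7034 \cdot 10^{-11}$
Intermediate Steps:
$j = -27001496900$ ($j = 223175 \left(-120988\right) = -27001496900$)
$\frac{1}{-366844 + j} = \frac{1}{-366844 - 27001496900} = \frac{1}{-27001863744} = - \frac{1}{27001863744}$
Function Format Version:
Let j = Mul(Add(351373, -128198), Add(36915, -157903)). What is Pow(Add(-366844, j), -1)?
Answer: Rational(-1, 27001863744) ≈ -3.7034e-11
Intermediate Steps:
j = -27001496900 (j = Mul(223175, -120988) = -27001496900)
Pow(Add(-366844, j), -1) = Pow(Add(-366844, -27001496900), -1) = Pow(-27001863744, -1) = Rational(-1, 27001863744)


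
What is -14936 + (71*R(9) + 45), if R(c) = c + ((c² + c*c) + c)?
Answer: -2111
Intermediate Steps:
R(c) = 2*c + 2*c² (R(c) = c + ((c² + c²) + c) = c + (2*c² + c) = c + (c + 2*c²) = 2*c + 2*c²)
-14936 + (71*R(9) + 45) = -14936 + (71*(2*9*(1 + 9)) + 45) = -14936 + (71*(2*9*10) + 45) = -14936 + (71*180 + 45) = -14936 + (12780 + 45) = -14936 + 12825 = -2111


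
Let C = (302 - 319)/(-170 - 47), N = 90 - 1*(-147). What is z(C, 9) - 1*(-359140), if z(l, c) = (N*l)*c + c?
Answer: 77971594/217 ≈ 3.5932e+5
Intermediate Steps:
N = 237 (N = 90 + 147 = 237)
C = 17/217 (C = -17/(-217) = -17*(-1/217) = 17/217 ≈ 0.078341)
z(l, c) = c + 237*c*l (z(l, c) = (237*l)*c + c = 237*c*l + c = c + 237*c*l)
z(C, 9) - 1*(-359140) = 9*(1 + 237*(17/217)) - 1*(-359140) = 9*(1 + 4029/217) + 359140 = 9*(4246/217) + 359140 = 38214/217 + 359140 = 77971594/217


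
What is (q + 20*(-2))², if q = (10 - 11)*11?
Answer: 2601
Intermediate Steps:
q = -11 (q = -1*11 = -11)
(q + 20*(-2))² = (-11 + 20*(-2))² = (-11 - 40)² = (-51)² = 2601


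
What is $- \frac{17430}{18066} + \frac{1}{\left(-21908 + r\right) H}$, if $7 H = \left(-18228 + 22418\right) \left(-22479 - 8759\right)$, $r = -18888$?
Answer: $- \frac{2215965136251789}{2296823072379760} \approx -0.9648$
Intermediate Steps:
$H = - \frac{130887220}{7}$ ($H = \frac{\left(-18228 + 22418\right) \left(-22479 - 8759\right)}{7} = \frac{4190 \left(-31238\right)}{7} = \frac{1}{7} \left(-130887220\right) = - \frac{130887220}{7} \approx -1.8698 \cdot 10^{7}$)
$- \frac{17430}{18066} + \frac{1}{\left(-21908 + r\right) H} = - \frac{17430}{18066} + \frac{1}{\left(-21908 - 18888\right) \left(- \frac{130887220}{7}\right)} = \left(-17430\right) \frac{1}{18066} + \frac{1}{-40796} \left(- \frac{7}{130887220}\right) = - \frac{2905}{3011} - - \frac{1}{762810718160} = - \frac{2905}{3011} + \frac{1}{762810718160} = - \frac{2215965136251789}{2296823072379760}$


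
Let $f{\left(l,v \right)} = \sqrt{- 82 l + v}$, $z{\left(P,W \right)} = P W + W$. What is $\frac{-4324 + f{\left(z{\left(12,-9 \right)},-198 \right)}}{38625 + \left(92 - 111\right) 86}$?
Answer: $- \frac{4324}{36991} + \frac{18 \sqrt{29}}{36991} \approx -0.11427$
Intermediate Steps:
$z{\left(P,W \right)} = W + P W$
$f{\left(l,v \right)} = \sqrt{v - 82 l}$
$\frac{-4324 + f{\left(z{\left(12,-9 \right)},-198 \right)}}{38625 + \left(92 - 111\right) 86} = \frac{-4324 + \sqrt{-198 - 82 \left(- 9 \left(1 + 12\right)\right)}}{38625 + \left(92 - 111\right) 86} = \frac{-4324 + \sqrt{-198 - 82 \left(\left(-9\right) 13\right)}}{38625 - 1634} = \frac{-4324 + \sqrt{-198 - -9594}}{38625 - 1634} = \frac{-4324 + \sqrt{-198 + 9594}}{36991} = \left(-4324 + \sqrt{9396}\right) \frac{1}{36991} = \left(-4324 + 18 \sqrt{29}\right) \frac{1}{36991} = - \frac{4324}{36991} + \frac{18 \sqrt{29}}{36991}$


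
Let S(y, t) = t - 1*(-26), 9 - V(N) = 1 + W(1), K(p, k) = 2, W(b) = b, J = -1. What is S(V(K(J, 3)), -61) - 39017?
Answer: -39052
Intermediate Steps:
V(N) = 7 (V(N) = 9 - (1 + 1) = 9 - 1*2 = 9 - 2 = 7)
S(y, t) = 26 + t (S(y, t) = t + 26 = 26 + t)
S(V(K(J, 3)), -61) - 39017 = (26 - 61) - 39017 = -35 - 39017 = -39052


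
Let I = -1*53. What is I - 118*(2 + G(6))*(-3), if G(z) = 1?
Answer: 1009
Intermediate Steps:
I = -53
I - 118*(2 + G(6))*(-3) = -53 - 118*(2 + 1)*(-3) = -53 - 354*(-3) = -53 - 118*(-9) = -53 + 1062 = 1009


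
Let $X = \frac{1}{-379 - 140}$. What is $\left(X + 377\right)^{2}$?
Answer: $\frac{38283618244}{269361} \approx 1.4213 \cdot 10^{5}$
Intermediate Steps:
$X = - \frac{1}{519}$ ($X = \frac{1}{-519} = - \frac{1}{519} \approx -0.0019268$)
$\left(X + 377\right)^{2} = \left(- \frac{1}{519} + 377\right)^{2} = \left(\frac{195662}{519}\right)^{2} = \frac{38283618244}{269361}$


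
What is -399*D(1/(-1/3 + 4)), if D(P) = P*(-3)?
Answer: 3591/11 ≈ 326.45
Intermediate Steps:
D(P) = -3*P
-399*D(1/(-1/3 + 4)) = -(-1197)/(-1/3 + 4) = -(-1197)/(-1*⅓ + 4) = -(-1197)/(-⅓ + 4) = -(-1197)/11/3 = -(-1197)*3/11 = -399*(-9/11) = 3591/11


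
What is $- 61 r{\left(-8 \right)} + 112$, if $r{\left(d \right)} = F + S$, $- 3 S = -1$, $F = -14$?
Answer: $\frac{2837}{3} \approx 945.67$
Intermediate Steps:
$S = \frac{1}{3}$ ($S = \left(- \frac{1}{3}\right) \left(-1\right) = \frac{1}{3} \approx 0.33333$)
$r{\left(d \right)} = - \frac{41}{3}$ ($r{\left(d \right)} = -14 + \frac{1}{3} = - \frac{41}{3}$)
$- 61 r{\left(-8 \right)} + 112 = \left(-61\right) \left(- \frac{41}{3}\right) + 112 = \frac{2501}{3} + 112 = \frac{2837}{3}$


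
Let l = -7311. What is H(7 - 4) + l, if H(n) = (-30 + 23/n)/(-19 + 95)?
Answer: -1666975/228 ≈ -7311.3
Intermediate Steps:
H(n) = -15/38 + 23/(76*n) (H(n) = (-30 + 23/n)/76 = (-30 + 23/n)*(1/76) = -15/38 + 23/(76*n))
H(7 - 4) + l = (23 - 30*(7 - 4))/(76*(7 - 4)) - 7311 = (1/76)*(23 - 30*3)/3 - 7311 = (1/76)*(⅓)*(23 - 90) - 7311 = (1/76)*(⅓)*(-67) - 7311 = -67/228 - 7311 = -1666975/228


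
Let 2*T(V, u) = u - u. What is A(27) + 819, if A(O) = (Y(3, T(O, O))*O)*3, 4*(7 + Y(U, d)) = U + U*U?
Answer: 495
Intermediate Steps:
T(V, u) = 0 (T(V, u) = (u - u)/2 = (1/2)*0 = 0)
Y(U, d) = -7 + U/4 + U**2/4 (Y(U, d) = -7 + (U + U*U)/4 = -7 + (U + U**2)/4 = -7 + (U/4 + U**2/4) = -7 + U/4 + U**2/4)
A(O) = -12*O (A(O) = ((-7 + (1/4)*3 + (1/4)*3**2)*O)*3 = ((-7 + 3/4 + (1/4)*9)*O)*3 = ((-7 + 3/4 + 9/4)*O)*3 = -4*O*3 = -12*O)
A(27) + 819 = -12*27 + 819 = -324 + 819 = 495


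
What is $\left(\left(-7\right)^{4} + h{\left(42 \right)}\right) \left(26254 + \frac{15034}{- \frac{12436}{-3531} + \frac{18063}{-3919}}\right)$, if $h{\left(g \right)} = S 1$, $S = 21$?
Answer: $\frac{452717296543400}{15043769} \approx 3.0093 \cdot 10^{7}$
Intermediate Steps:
$h{\left(g \right)} = 21$ ($h{\left(g \right)} = 21 \cdot 1 = 21$)
$\left(\left(-7\right)^{4} + h{\left(42 \right)}\right) \left(26254 + \frac{15034}{- \frac{12436}{-3531} + \frac{18063}{-3919}}\right) = \left(\left(-7\right)^{4} + 21\right) \left(26254 + \frac{15034}{- \frac{12436}{-3531} + \frac{18063}{-3919}}\right) = \left(2401 + 21\right) \left(26254 + \frac{15034}{\left(-12436\right) \left(- \frac{1}{3531}\right) + 18063 \left(- \frac{1}{3919}\right)}\right) = 2422 \left(26254 + \frac{15034}{\frac{12436}{3531} - \frac{18063}{3919}}\right) = 2422 \left(26254 + \frac{15034}{- \frac{15043769}{13837989}}\right) = 2422 \left(26254 + 15034 \left(- \frac{13837989}{15043769}\right)\right) = 2422 \left(26254 - \frac{208040326626}{15043769}\right) = 2422 \cdot \frac{186918784700}{15043769} = \frac{452717296543400}{15043769}$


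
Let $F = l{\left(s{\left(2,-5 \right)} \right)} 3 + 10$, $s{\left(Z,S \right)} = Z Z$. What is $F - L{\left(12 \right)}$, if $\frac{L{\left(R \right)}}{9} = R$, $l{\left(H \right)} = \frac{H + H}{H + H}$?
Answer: $-95$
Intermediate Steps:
$s{\left(Z,S \right)} = Z^{2}$
$l{\left(H \right)} = 1$ ($l{\left(H \right)} = \frac{2 H}{2 H} = 2 H \frac{1}{2 H} = 1$)
$L{\left(R \right)} = 9 R$
$F = 13$ ($F = 1 \cdot 3 + 10 = 3 + 10 = 13$)
$F - L{\left(12 \right)} = 13 - 9 \cdot 12 = 13 - 108 = -95$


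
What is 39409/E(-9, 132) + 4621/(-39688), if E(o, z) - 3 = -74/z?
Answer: 103227505891/6389768 ≈ 16155.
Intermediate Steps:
E(o, z) = 3 - 74/z
39409/E(-9, 132) + 4621/(-39688) = 39409/(3 - 74/132) + 4621/(-39688) = 39409/(3 - 74*1/132) + 4621*(-1/39688) = 39409/(3 - 37/66) - 4621/39688 = 39409/(161/66) - 4621/39688 = 39409*(66/161) - 4621/39688 = 2600994/161 - 4621/39688 = 103227505891/6389768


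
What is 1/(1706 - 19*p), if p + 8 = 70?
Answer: 1/528 ≈ 0.0018939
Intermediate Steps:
p = 62 (p = -8 + 70 = 62)
1/(1706 - 19*p) = 1/(1706 - 19*62) = 1/(1706 - 1178) = 1/528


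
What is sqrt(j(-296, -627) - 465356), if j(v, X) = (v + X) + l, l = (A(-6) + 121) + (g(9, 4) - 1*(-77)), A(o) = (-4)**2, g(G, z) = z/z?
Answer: 4*I*sqrt(29129) ≈ 682.69*I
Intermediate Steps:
g(G, z) = 1
A(o) = 16
l = 215 (l = (16 + 121) + (1 - 1*(-77)) = 137 + (1 + 77) = 137 + 78 = 215)
j(v, X) = 215 + X + v (j(v, X) = (v + X) + 215 = (X + v) + 215 = 215 + X + v)
sqrt(j(-296, -627) - 465356) = sqrt((215 - 627 - 296) - 465356) = sqrt(-708 - 465356) = sqrt(-466064) = 4*I*sqrt(29129)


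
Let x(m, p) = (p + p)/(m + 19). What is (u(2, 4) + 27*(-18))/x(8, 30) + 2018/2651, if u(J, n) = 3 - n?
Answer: -11578973/53020 ≈ -218.39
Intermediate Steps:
x(m, p) = 2*p/(19 + m) (x(m, p) = (2*p)/(19 + m) = 2*p/(19 + m))
(u(2, 4) + 27*(-18))/x(8, 30) + 2018/2651 = ((3 - 1*4) + 27*(-18))/((2*30/(19 + 8))) + 2018/2651 = ((3 - 4) - 486)/((2*30/27)) + 2018*(1/2651) = (-1 - 486)/((2*30*(1/27))) + 2018/2651 = -487/20/9 + 2018/2651 = -487*9/20 + 2018/2651 = -4383/20 + 2018/2651 = -11578973/53020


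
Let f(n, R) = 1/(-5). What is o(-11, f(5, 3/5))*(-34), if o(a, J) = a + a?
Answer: 748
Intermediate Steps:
f(n, R) = -1/5
o(a, J) = 2*a
o(-11, f(5, 3/5))*(-34) = (2*(-11))*(-34) = -22*(-34) = 748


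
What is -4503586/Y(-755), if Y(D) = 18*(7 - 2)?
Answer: -2251793/45 ≈ -50040.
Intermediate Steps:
Y(D) = 90 (Y(D) = 18*5 = 90)
-4503586/Y(-755) = -4503586/90 = -4503586*1/90 = -2251793/45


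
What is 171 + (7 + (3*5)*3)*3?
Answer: 327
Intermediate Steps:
171 + (7 + (3*5)*3)*3 = 171 + (7 + 15*3)*3 = 171 + (7 + 45)*3 = 171 + 52*3 = 171 + 156 = 327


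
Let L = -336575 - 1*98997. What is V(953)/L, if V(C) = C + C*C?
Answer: -454581/217786 ≈ -2.0873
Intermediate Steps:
V(C) = C + C²
L = -435572 (L = -336575 - 98997 = -435572)
V(953)/L = (953*(1 + 953))/(-435572) = (953*954)*(-1/435572) = 909162*(-1/435572) = -454581/217786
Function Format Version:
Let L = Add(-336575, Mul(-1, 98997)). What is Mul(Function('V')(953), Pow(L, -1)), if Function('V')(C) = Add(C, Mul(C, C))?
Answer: Rational(-454581, 217786) ≈ -2.0873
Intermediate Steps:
Function('V')(C) = Add(C, Pow(C, 2))
L = -435572 (L = Add(-336575, -98997) = -435572)
Mul(Function('V')(953), Pow(L, -1)) = Mul(Mul(953, Add(1, 953)), Pow(-435572, -1)) = Mul(Mul(953, 954), Rational(-1, 435572)) = Mul(909162, Rational(-1, 435572)) = Rational(-454581, 217786)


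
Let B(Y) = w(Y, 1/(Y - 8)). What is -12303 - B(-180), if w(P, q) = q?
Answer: -2312963/188 ≈ -12303.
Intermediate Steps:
B(Y) = 1/(-8 + Y) (B(Y) = 1/(Y - 8) = 1/(-8 + Y))
-12303 - B(-180) = -12303 - 1/(-8 - 180) = -12303 - 1/(-188) = -12303 - 1*(-1/188) = -12303 + 1/188 = -2312963/188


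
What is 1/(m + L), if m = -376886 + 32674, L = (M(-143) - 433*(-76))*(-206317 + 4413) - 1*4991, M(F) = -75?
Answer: -1/6629463235 ≈ -1.5084e-10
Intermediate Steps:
L = -6629119023 (L = (-75 - 433*(-76))*(-206317 + 4413) - 1*4991 = (-75 + 32908)*(-201904) - 4991 = 32833*(-201904) - 4991 = -6629114032 - 4991 = -6629119023)
m = -344212
1/(m + L) = 1/(-344212 - 6629119023) = 1/(-6629463235) = -1/6629463235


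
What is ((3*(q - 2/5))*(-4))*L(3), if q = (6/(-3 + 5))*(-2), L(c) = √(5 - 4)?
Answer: 384/5 ≈ 76.800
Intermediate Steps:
L(c) = 1 (L(c) = √1 = 1)
q = -6 (q = (6/2)*(-2) = ((½)*6)*(-2) = 3*(-2) = -6)
((3*(q - 2/5))*(-4))*L(3) = ((3*(-6 - 2/5))*(-4))*1 = ((3*(-6 - 2*⅕))*(-4))*1 = ((3*(-6 - ⅖))*(-4))*1 = ((3*(-32/5))*(-4))*1 = -96/5*(-4)*1 = (384/5)*1 = 384/5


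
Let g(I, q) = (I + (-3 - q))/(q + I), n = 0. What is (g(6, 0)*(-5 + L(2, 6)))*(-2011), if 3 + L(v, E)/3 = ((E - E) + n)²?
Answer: 14077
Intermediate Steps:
g(I, q) = (-3 + I - q)/(I + q)
L(v, E) = -9 (L(v, E) = -9 + 3*((E - E) + 0)² = -9 + 3*(0 + 0)² = -9 + 3*0² = -9 + 3*0 = -9 + 0 = -9)
(g(6, 0)*(-5 + L(2, 6)))*(-2011) = (((-3 + 6 - 1*0)/(6 + 0))*(-5 - 9))*(-2011) = (((-3 + 6 + 0)/6)*(-14))*(-2011) = (((⅙)*3)*(-14))*(-2011) = ((½)*(-14))*(-2011) = -7*(-2011) = 14077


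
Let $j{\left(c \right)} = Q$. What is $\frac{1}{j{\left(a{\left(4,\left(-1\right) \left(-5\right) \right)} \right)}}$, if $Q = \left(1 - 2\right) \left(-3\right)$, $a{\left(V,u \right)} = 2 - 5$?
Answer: $\frac{1}{3} \approx 0.33333$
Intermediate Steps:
$a{\left(V,u \right)} = -3$ ($a{\left(V,u \right)} = 2 - 5 = -3$)
$Q = 3$ ($Q = \left(-1\right) \left(-3\right) = 3$)
$j{\left(c \right)} = 3$
$\frac{1}{j{\left(a{\left(4,\left(-1\right) \left(-5\right) \right)} \right)}} = \frac{1}{3}$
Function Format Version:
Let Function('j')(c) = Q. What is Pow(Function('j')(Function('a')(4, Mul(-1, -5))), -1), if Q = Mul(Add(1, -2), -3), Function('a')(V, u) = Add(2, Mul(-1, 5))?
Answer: Rational(1, 3) ≈ 0.33333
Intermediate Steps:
Function('a')(V, u) = -3 (Function('a')(V, u) = Add(2, -5) = -3)
Q = 3 (Q = Mul(-1, -3) = 3)
Function('j')(c) = 3
Pow(Function('j')(Function('a')(4, Mul(-1, -5))), -1) = Pow(3, -1) = Rational(1, 3)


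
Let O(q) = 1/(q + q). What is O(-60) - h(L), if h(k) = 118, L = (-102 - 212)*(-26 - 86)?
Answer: -14161/120 ≈ -118.01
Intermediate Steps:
L = 35168 (L = -314*(-112) = 35168)
O(q) = 1/(2*q)
O(-60) - h(L) = (½)/(-60) - 1*118 = (½)*(-1/60) - 118 = -1/120 - 118 = -14161/120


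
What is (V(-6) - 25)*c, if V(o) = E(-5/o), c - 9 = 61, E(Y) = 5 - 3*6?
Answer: -2660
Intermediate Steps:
E(Y) = -13 (E(Y) = 5 - 18 = -13)
c = 70 (c = 9 + 61 = 70)
V(o) = -13
(V(-6) - 25)*c = (-13 - 25)*70 = -38*70 = -2660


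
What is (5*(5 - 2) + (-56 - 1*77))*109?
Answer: -12862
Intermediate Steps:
(5*(5 - 2) + (-56 - 1*77))*109 = (5*3 + (-56 - 77))*109 = (15 - 133)*109 = -118*109 = -12862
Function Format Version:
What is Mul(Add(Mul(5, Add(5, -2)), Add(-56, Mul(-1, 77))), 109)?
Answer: -12862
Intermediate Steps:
Mul(Add(Mul(5, Add(5, -2)), Add(-56, Mul(-1, 77))), 109) = Mul(Add(Mul(5, 3), Add(-56, -77)), 109) = Mul(Add(15, -133), 109) = Mul(-118, 109) = -12862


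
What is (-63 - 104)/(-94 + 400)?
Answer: -167/306 ≈ -0.54575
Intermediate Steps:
(-63 - 104)/(-94 + 400) = -167/306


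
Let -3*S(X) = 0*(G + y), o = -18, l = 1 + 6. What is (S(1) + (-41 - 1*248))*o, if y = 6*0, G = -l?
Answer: 5202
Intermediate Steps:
l = 7
G = -7 (G = -1*7 = -7)
y = 0
S(X) = 0 (S(X) = -0*(-7 + 0) = -0*(-7) = -1/3*0 = 0)
(S(1) + (-41 - 1*248))*o = (0 + (-41 - 1*248))*(-18) = (0 + (-41 - 248))*(-18) = (0 - 289)*(-18) = -289*(-18) = 5202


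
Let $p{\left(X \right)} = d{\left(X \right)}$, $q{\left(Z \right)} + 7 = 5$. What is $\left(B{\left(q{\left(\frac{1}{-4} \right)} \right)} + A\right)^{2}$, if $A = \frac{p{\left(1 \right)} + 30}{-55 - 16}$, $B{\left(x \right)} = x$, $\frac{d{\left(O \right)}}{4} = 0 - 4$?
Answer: $\frac{24336}{5041} \approx 4.8276$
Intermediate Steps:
$d{\left(O \right)} = -16$ ($d{\left(O \right)} = 4 \left(0 - 4\right) = 4 \left(-4\right) = -16$)
$q{\left(Z \right)} = -2$ ($q{\left(Z \right)} = -7 + 5 = -2$)
$p{\left(X \right)} = -16$
$A = - \frac{14}{71}$ ($A = \frac{-16 + 30}{-55 - 16} = \frac{14}{-71} = 14 \left(- \frac{1}{71}\right) = - \frac{14}{71} \approx -0.19718$)
$\left(B{\left(q{\left(\frac{1}{-4} \right)} \right)} + A\right)^{2} = \left(-2 - \frac{14}{71}\right)^{2} = \left(- \frac{156}{71}\right)^{2} = \frac{24336}{5041}$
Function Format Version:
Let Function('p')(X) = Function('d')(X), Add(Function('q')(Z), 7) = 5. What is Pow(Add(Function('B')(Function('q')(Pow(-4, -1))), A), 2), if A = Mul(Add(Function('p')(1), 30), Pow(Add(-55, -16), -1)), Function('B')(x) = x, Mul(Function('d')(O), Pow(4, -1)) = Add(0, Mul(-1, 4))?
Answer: Rational(24336, 5041) ≈ 4.8276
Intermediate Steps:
Function('d')(O) = -16 (Function('d')(O) = Mul(4, Add(0, Mul(-1, 4))) = Mul(4, Add(0, -4)) = Mul(4, -4) = -16)
Function('q')(Z) = -2 (Function('q')(Z) = Add(-7, 5) = -2)
Function('p')(X) = -16
A = Rational(-14, 71) (A = Mul(Add(-16, 30), Pow(Add(-55, -16), -1)) = Mul(14, Pow(-71, -1)) = Mul(14, Rational(-1, 71)) = Rational(-14, 71) ≈ -0.19718)
Pow(Add(Function('B')(Function('q')(Pow(-4, -1))), A), 2) = Pow(Add(-2, Rational(-14, 71)), 2) = Pow(Rational(-156, 71), 2) = Rational(24336, 5041)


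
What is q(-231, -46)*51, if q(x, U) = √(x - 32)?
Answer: 51*I*√263 ≈ 827.08*I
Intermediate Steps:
q(x, U) = √(-32 + x)
q(-231, -46)*51 = √(-32 - 231)*51 = √(-263)*51 = (I*√263)*51 = 51*I*√263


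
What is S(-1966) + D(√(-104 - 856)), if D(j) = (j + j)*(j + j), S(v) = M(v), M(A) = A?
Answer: -5806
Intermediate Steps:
S(v) = v
D(j) = 4*j² (D(j) = (2*j)*(2*j) = 4*j²)
S(-1966) + D(√(-104 - 856)) = -1966 + 4*(√(-104 - 856))² = -1966 + 4*(√(-960))² = -1966 + 4*(8*I*√15)² = -1966 + 4*(-960) = -1966 - 3840 = -5806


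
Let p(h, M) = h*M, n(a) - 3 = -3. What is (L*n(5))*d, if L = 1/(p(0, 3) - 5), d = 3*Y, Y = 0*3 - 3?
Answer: 0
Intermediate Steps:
n(a) = 0 (n(a) = 3 - 3 = 0)
Y = -3 (Y = 0 - 3 = -3)
p(h, M) = M*h
d = -9 (d = 3*(-3) = -9)
L = -⅕ (L = 1/(3*0 - 5) = 1/(0 - 5) = 1/(-5) = -⅕ ≈ -0.20000)
(L*n(5))*d = -⅕*0*(-9) = 0*(-9) = 0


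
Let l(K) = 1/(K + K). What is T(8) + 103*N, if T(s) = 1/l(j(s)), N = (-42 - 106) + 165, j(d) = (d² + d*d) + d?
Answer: 2023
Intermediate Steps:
j(d) = d + 2*d² (j(d) = (d² + d²) + d = 2*d² + d = d + 2*d²)
l(K) = 1/(2*K)
N = 17 (N = -148 + 165 = 17)
T(s) = 2*s*(1 + 2*s) (T(s) = 1/(1/(2*((s*(1 + 2*s))))) = 1/((1/(s*(1 + 2*s)))/2) = 1/(1/(2*s*(1 + 2*s))) = 2*s*(1 + 2*s))
T(8) + 103*N = 2*8*(1 + 2*8) + 103*17 = 2*8*(1 + 16) + 1751 = 2*8*17 + 1751 = 272 + 1751 = 2023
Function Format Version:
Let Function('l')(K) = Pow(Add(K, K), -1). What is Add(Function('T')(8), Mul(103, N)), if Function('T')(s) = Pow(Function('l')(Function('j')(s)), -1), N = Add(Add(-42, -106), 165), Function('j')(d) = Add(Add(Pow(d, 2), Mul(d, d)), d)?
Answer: 2023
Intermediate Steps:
Function('j')(d) = Add(d, Mul(2, Pow(d, 2))) (Function('j')(d) = Add(Add(Pow(d, 2), Pow(d, 2)), d) = Add(Mul(2, Pow(d, 2)), d) = Add(d, Mul(2, Pow(d, 2))))
Function('l')(K) = Mul(Rational(1, 2), Pow(K, -1)) (Function('l')(K) = Pow(Mul(2, K), -1) = Mul(Rational(1, 2), Pow(K, -1)))
N = 17 (N = Add(-148, 165) = 17)
Function('T')(s) = Mul(2, s, Add(1, Mul(2, s))) (Function('T')(s) = Pow(Mul(Rational(1, 2), Pow(Mul(s, Add(1, Mul(2, s))), -1)), -1) = Pow(Mul(Rational(1, 2), Mul(Pow(s, -1), Pow(Add(1, Mul(2, s)), -1))), -1) = Pow(Mul(Rational(1, 2), Pow(s, -1), Pow(Add(1, Mul(2, s)), -1)), -1) = Mul(2, s, Add(1, Mul(2, s))))
Add(Function('T')(8), Mul(103, N)) = Add(Mul(2, 8, Add(1, Mul(2, 8))), Mul(103, 17)) = Add(Mul(2, 8, Add(1, 16)), 1751) = Add(Mul(2, 8, 17), 1751) = Add(272, 1751) = 2023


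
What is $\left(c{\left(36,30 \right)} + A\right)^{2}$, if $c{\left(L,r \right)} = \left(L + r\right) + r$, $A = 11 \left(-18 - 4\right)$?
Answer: $21316$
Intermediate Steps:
$A = -242$ ($A = 11 \left(-22\right) = -242$)
$c{\left(L,r \right)} = L + 2 r$
$\left(c{\left(36,30 \right)} + A\right)^{2} = \left(\left(36 + 2 \cdot 30\right) - 242\right)^{2} = \left(\left(36 + 60\right) - 242\right)^{2} = \left(96 - 242\right)^{2} = \left(-146\right)^{2} = 21316$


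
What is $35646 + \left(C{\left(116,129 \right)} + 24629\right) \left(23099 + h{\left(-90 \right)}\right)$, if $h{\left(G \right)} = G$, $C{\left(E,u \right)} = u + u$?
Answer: $572660629$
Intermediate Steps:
$C{\left(E,u \right)} = 2 u$
$35646 + \left(C{\left(116,129 \right)} + 24629\right) \left(23099 + h{\left(-90 \right)}\right) = 35646 + \left(2 \cdot 129 + 24629\right) \left(23099 - 90\right) = 35646 + \left(258 + 24629\right) 23009 = 35646 + 24887 \cdot 23009 = 35646 + 572624983 = 572660629$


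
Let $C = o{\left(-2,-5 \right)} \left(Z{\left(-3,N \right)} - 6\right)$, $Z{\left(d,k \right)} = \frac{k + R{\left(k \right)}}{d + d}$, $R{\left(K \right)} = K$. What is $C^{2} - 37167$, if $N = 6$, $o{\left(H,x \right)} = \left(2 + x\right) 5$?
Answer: $-22767$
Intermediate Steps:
$o{\left(H,x \right)} = 10 + 5 x$
$Z{\left(d,k \right)} = \frac{k}{d}$ ($Z{\left(d,k \right)} = \frac{k + k}{d + d} = \frac{2 k}{2 d} = 2 k \frac{1}{2 d} = \frac{k}{d}$)
$C = 120$ ($C = \left(10 + 5 \left(-5\right)\right) \left(\frac{6}{-3} - 6\right) = \left(10 - 25\right) \left(6 \left(- \frac{1}{3}\right) - 6\right) = - 15 \left(-2 - 6\right) = \left(-15\right) \left(-8\right) = 120$)
$C^{2} - 37167 = 120^{2} - 37167 = 14400 - 37167 = -22767$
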